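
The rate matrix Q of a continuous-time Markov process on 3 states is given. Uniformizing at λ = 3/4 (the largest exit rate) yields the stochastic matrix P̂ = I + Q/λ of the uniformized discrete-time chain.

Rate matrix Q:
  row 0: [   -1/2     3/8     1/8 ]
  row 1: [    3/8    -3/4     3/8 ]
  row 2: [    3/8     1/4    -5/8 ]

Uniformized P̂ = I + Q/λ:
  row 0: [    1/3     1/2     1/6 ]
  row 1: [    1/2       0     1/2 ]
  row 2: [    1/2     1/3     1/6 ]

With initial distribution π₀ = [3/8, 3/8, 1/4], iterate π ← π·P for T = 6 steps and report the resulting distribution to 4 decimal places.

t=0: π = [0.3750, 0.3750, 0.2500]
t=1: π = [0.4375, 0.2708, 0.2917]
t=2: π = [0.4271, 0.3160, 0.2569]
t=3: π = [0.4288, 0.2992, 0.2720]
t=4: π = [0.4285, 0.3051, 0.2664]
t=5: π = [0.4286, 0.3031, 0.2684]
t=6: π = [0.4286, 0.3037, 0.2677]

π = [0.4286, 0.3037, 0.2677]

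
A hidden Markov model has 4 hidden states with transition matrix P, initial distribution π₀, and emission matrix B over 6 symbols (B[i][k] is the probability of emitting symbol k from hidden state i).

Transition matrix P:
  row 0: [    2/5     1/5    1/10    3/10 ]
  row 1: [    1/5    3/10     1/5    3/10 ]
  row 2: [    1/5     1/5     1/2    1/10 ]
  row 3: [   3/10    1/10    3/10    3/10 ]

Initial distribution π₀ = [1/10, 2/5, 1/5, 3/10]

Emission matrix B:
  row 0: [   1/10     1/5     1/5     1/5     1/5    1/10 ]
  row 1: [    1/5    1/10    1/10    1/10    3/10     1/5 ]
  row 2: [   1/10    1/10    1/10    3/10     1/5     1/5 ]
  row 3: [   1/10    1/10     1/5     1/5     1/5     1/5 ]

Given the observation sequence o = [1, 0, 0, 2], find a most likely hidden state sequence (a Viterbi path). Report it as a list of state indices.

path = [1, 1, 1, 3]

t=0: δ = [2.000e-02, 4.000e-02, 2.000e-02, 3.000e-02]  (obs o_0=1)
t=1: δ = [9.000e-04, 2.400e-03, 1.000e-03, 1.200e-03]  ψ = [3, 1, 2, 1]  (obs o_1=0)
t=2: δ = [4.800e-05, 1.440e-04, 5.000e-05, 7.200e-05]  ψ = [1, 1, 2, 1]  (obs o_2=0)
t=3: δ = [5.760e-06, 4.320e-06, 2.880e-06, 8.640e-06]  ψ = [1, 1, 1, 1]  (obs o_3=2)
backtrack: best end state = 3; path = [1, 1, 1, 3]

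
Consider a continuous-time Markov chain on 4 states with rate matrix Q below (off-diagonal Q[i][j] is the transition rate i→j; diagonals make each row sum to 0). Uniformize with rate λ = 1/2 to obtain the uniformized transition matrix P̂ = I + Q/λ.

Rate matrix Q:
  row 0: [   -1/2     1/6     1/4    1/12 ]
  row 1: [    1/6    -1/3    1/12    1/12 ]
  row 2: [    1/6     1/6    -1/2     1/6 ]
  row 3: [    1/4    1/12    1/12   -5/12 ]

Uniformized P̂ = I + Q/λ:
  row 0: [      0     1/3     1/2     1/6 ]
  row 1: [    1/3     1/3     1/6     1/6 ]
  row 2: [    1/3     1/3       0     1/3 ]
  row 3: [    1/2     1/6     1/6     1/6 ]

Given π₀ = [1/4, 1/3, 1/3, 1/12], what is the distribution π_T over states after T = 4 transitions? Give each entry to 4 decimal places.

t=0: π = [0.2500, 0.3333, 0.3333, 0.0833]
t=1: π = [0.2639, 0.3194, 0.1944, 0.2222]
t=2: π = [0.2824, 0.2963, 0.2222, 0.1991]
t=3: π = [0.2724, 0.3002, 0.2238, 0.2037]
t=4: π = [0.2765, 0.2994, 0.2202, 0.2040]

π = [0.2765, 0.2994, 0.2202, 0.2040]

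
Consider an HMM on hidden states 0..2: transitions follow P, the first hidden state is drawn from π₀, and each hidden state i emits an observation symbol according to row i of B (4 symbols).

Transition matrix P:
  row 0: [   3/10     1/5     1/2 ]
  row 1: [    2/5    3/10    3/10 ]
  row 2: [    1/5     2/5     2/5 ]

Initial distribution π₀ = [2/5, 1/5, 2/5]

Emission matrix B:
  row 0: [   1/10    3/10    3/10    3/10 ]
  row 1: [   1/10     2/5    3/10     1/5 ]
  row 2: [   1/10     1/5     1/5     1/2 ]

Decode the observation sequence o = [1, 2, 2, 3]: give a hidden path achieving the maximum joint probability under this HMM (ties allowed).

path = [2, 1, 0, 2]

t=0: δ = [1.200e-01, 8.000e-02, 8.000e-02]  (obs o_0=1)
t=1: δ = [1.080e-02, 9.600e-03, 1.200e-02]  ψ = [0, 2, 0]  (obs o_1=2)
t=2: δ = [1.152e-03, 1.440e-03, 1.080e-03]  ψ = [1, 2, 0]  (obs o_2=2)
t=3: δ = [1.728e-04, 8.640e-05, 2.880e-04]  ψ = [1, 1, 0]  (obs o_3=3)
backtrack: best end state = 2; path = [2, 1, 0, 2]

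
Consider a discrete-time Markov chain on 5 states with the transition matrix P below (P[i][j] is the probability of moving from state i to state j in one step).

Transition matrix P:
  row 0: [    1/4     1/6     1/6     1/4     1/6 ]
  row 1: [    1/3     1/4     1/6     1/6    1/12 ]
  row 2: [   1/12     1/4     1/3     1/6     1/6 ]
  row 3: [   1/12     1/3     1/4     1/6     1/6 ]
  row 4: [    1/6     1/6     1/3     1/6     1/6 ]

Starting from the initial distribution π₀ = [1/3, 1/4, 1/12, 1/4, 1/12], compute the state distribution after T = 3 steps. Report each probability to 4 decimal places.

π = [0.1863, 0.2373, 0.2470, 0.1824, 0.1469]

t=0: π = [0.3333, 0.2500, 0.0833, 0.2500, 0.0833]
t=1: π = [0.2083, 0.2361, 0.2153, 0.1944, 0.1458]
t=2: π = [0.1892, 0.2367, 0.2431, 0.1840, 0.1470]
t=3: π = [0.1863, 0.2373, 0.2470, 0.1824, 0.1469]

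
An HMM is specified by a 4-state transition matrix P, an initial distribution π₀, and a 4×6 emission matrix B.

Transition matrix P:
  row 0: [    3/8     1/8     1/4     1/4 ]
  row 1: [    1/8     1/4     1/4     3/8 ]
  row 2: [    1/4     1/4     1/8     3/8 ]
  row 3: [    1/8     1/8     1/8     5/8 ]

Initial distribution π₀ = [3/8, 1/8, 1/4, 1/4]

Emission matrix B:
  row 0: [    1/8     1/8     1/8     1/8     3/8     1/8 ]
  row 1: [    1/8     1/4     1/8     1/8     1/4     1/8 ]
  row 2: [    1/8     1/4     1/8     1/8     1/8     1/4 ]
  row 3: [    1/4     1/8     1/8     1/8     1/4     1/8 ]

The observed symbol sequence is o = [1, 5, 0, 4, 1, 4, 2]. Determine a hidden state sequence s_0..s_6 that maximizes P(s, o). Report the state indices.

path = [2, 3, 3, 3, 3, 3, 3]

t=0: δ = [4.688e-02, 3.125e-02, 6.250e-02, 3.125e-02]  (obs o_0=1)
t=1: δ = [2.197e-03, 1.953e-03, 2.930e-03, 2.930e-03]  ψ = [0, 2, 0, 2]  (obs o_1=5)
t=2: δ = [1.030e-04, 9.155e-05, 6.866e-05, 4.578e-04]  ψ = [0, 2, 0, 3]  (obs o_2=0)
t=3: δ = [2.146e-05, 1.431e-05, 7.153e-06, 7.153e-05]  ψ = [3, 3, 3, 3]  (obs o_3=4)
t=4: δ = [1.118e-06, 2.235e-06, 2.235e-06, 5.588e-06]  ψ = [3, 3, 3, 3]  (obs o_4=1)
t=5: δ = [2.619e-07, 1.746e-07, 8.731e-08, 8.731e-07]  ψ = [3, 3, 3, 3]  (obs o_5=4)
t=6: δ = [1.364e-08, 1.364e-08, 1.364e-08, 6.821e-08]  ψ = [3, 3, 3, 3]  (obs o_6=2)
backtrack: best end state = 3; path = [2, 3, 3, 3, 3, 3, 3]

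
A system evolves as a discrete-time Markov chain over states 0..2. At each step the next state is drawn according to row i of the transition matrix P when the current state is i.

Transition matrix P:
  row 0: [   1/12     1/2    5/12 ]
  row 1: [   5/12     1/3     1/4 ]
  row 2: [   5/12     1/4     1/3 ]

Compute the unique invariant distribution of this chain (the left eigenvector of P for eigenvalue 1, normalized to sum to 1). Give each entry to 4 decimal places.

Balance equations π_j = Σ_i π_i·P[i][j]:
  π_0 = 1/12·π_0 + 5/12·π_1 + 5/12·π_2
  π_1 = 1/2·π_0 + 1/3·π_1 + 1/4·π_2
  normalize: π_0 + π_1 + π_2 = 1
Solving the linear system gives exactly π = [5/16, 63/176, 29/88].

π = [0.3125, 0.3580, 0.3295]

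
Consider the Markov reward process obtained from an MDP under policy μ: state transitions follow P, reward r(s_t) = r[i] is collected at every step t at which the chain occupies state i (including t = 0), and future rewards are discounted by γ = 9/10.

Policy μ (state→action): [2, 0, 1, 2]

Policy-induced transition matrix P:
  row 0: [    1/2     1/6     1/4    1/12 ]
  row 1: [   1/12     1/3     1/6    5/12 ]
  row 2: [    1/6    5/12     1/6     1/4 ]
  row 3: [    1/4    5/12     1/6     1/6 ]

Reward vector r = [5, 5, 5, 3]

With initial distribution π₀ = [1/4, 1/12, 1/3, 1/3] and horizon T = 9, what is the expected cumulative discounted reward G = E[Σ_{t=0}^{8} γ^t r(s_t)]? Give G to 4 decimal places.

t=0: π = [0.2500, 0.0833, 0.3333, 0.3333], E[r] = 4.3333, γ^t·E[r] = 4.333333, running G = 4.333333
t=1: π = [0.2708, 0.3472, 0.1875, 0.1944], E[r] = 4.6111, γ^t·E[r] = 4.150000, running G = 8.483333
t=2: π = [0.2442, 0.3200, 0.1892, 0.2465], E[r] = 4.5069, γ^t·E[r] = 3.650625, running G = 12.133958
t=3: π = [0.2419, 0.3289, 0.1870, 0.2421], E[r] = 4.5158, γ^t·E[r] = 3.292031, running G = 15.425990
t=4: π = [0.2401, 0.3288, 0.1868, 0.2443], E[r] = 4.5113, γ^t·E[r] = 2.959896, running G = 18.385886
t=5: π = [0.2397, 0.3292, 0.1867, 0.2444], E[r] = 4.5112, γ^t·E[r] = 2.663793, running G = 21.049679
t=6: π = [0.2395, 0.3293, 0.1866, 0.2446], E[r] = 4.5109, γ^t·E[r] = 2.397262, running G = 23.446941
t=7: π = [0.2394, 0.3294, 0.1866, 0.2446], E[r] = 4.5108, γ^t·E[r] = 2.157510, running G = 25.604451
t=8: π = [0.2394, 0.3294, 0.1866, 0.2446], E[r] = 4.5108, γ^t·E[r] = 1.941748, running G = 27.546199

G = 27.5462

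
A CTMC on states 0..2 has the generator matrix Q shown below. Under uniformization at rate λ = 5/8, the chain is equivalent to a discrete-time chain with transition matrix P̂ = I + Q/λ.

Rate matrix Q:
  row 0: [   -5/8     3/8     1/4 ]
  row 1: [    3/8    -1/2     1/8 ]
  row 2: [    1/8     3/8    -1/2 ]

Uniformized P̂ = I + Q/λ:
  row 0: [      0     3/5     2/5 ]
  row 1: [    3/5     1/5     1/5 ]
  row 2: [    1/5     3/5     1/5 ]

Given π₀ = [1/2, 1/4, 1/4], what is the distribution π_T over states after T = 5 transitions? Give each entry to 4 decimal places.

π = [0.3059, 0.4304, 0.2637]

t=0: π = [0.5000, 0.2500, 0.2500]
t=1: π = [0.2000, 0.5000, 0.3000]
t=2: π = [0.3600, 0.4000, 0.2400]
t=3: π = [0.2880, 0.4400, 0.2720]
t=4: π = [0.3184, 0.4240, 0.2576]
t=5: π = [0.3059, 0.4304, 0.2637]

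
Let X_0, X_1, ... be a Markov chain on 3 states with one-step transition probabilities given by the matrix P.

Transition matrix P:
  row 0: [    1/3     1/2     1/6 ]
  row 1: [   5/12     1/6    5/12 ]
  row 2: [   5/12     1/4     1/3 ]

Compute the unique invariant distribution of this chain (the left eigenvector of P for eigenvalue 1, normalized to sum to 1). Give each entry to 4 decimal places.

π = [0.3846, 0.3195, 0.2959]

Balance equations π_j = Σ_i π_i·P[i][j]:
  π_0 = 1/3·π_0 + 5/12·π_1 + 5/12·π_2
  π_1 = 1/2·π_0 + 1/6·π_1 + 1/4·π_2
  normalize: π_0 + π_1 + π_2 = 1
Solving the linear system gives exactly π = [5/13, 54/169, 50/169].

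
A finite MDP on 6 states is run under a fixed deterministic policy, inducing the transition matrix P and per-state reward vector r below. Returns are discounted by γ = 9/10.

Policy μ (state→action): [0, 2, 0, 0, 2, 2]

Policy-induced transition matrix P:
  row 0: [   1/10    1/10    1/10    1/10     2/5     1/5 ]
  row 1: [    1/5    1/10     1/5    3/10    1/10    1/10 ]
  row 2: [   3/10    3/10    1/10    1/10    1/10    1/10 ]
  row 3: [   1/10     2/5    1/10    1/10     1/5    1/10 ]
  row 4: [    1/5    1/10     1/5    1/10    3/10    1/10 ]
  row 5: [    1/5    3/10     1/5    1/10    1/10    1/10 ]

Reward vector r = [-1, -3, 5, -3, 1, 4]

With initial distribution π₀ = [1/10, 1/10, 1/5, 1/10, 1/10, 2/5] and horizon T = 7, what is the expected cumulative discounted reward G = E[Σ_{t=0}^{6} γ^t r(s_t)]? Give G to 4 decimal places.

t=0: π = [0.1000, 0.1000, 0.2000, 0.1000, 0.1000, 0.4000], E[r] = 2.0000, γ^t·E[r] = 2.000000, running G = 2.000000
t=1: π = [0.2000, 0.2500, 0.1600, 0.1200, 0.1600, 0.1100], E[r] = 0.0900, γ^t·E[r] = 0.081000, running G = 2.081000
t=2: π = [0.1840, 0.1900, 0.1520, 0.1500, 0.2040, 0.1200], E[r] = 0.2400, γ^t·E[r] = 0.194400, running G = 2.275400
t=3: π = [0.1818, 0.1994, 0.1514, 0.1380, 0.2110, 0.1184], E[r] = 0.2476, γ^t·E[r] = 0.180500, running G = 2.455900
t=4: π = [0.1832, 0.1954, 0.1529, 0.1399, 0.2105, 0.1182], E[r] = 0.2588, γ^t·E[r] = 0.169786, running G = 2.625686
t=5: π = [0.1830, 0.1962, 0.1524, 0.1391, 0.2110, 0.1183], E[r] = 0.2576, γ^t·E[r] = 0.152122, running G = 2.777808
t=6: π = [0.1830, 0.1959, 0.1526, 0.1392, 0.2110, 0.1183], E[r] = 0.2586, γ^t·E[r] = 0.137448, running G = 2.915256

G = 2.9153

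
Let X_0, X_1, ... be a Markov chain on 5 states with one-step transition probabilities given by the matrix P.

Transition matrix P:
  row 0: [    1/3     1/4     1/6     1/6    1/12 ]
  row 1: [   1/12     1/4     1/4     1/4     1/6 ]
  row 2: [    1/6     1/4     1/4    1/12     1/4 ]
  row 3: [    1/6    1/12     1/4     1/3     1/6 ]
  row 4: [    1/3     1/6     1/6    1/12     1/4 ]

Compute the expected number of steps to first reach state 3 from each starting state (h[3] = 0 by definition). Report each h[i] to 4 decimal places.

First-step conditioning: h[3] = 0; for i ≠ 3, h[i] = 1 + Σ_k P[i][k]·h[k].
  h[0] = 1 + 1/3·h[0] + 1/4·h[1] + 1/6·h[2] + 1/12·h[4]
  h[1] = 1 + 1/12·h[0] + 1/4·h[1] + 1/4·h[2] + 1/6·h[4]
  h[2] = 1 + 1/6·h[0] + 1/4·h[1] + 1/4·h[2] + 1/4·h[4]
  h[4] = 1 + 1/3·h[0] + 1/6·h[1] + 1/6·h[2] + 1/4·h[4]
Solving the 4×4 linear system over states ≠ 3 gives exactly h = [15996/2491, 14952/2491, 17760/2491, 0, 17700/2491] (h[3] = 0 is the target).

h = [6.4215, 6.0024, 7.1297, 0.0000, 7.1056]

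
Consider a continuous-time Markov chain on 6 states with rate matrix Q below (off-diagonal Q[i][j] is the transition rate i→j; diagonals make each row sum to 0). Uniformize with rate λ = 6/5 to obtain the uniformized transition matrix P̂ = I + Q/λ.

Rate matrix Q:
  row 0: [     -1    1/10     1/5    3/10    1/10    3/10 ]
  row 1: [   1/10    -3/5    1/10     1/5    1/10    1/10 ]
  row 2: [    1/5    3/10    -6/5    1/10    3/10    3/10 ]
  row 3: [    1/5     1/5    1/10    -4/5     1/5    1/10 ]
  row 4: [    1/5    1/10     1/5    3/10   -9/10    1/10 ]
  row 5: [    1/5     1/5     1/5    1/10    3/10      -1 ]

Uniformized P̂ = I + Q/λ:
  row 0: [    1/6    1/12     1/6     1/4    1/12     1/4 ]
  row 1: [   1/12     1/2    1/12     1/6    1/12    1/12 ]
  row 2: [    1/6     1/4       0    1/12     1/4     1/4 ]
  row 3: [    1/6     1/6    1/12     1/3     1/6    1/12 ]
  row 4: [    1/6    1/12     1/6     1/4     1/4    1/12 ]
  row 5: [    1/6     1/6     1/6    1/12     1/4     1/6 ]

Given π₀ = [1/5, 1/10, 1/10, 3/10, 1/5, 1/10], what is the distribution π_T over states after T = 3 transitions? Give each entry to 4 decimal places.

π = [0.1494, 0.2178, 0.1129, 0.2080, 0.1725, 0.1393]

t=0: π = [0.2000, 0.1000, 0.1000, 0.3000, 0.2000, 0.1000]
t=1: π = [0.1583, 0.1750, 0.1167, 0.2333, 0.1750, 0.1417]
t=2: π = [0.1521, 0.2069, 0.1132, 0.2118, 0.1750, 0.1410]
t=3: π = [0.1494, 0.2178, 0.1129, 0.2080, 0.1725, 0.1393]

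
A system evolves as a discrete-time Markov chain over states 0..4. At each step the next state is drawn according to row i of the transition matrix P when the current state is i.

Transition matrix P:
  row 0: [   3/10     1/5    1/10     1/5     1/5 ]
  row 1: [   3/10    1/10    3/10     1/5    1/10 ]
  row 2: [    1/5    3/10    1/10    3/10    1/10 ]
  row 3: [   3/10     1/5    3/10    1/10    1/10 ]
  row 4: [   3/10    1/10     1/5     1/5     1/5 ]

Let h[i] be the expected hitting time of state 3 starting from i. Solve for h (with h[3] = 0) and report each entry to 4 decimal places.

First-step conditioning: h[3] = 0; for i ≠ 3, h[i] = 1 + Σ_k P[i][k]·h[k].
  h[0] = 1 + 3/10·h[0] + 1/5·h[1] + 1/10·h[2] + 1/5·h[4]
  h[1] = 1 + 3/10·h[0] + 1/10·h[1] + 3/10·h[2] + 1/10·h[4]
  h[2] = 1 + 1/5·h[0] + 3/10·h[1] + 1/10·h[2] + 1/10·h[4]
  h[4] = 1 + 3/10·h[0] + 1/10·h[1] + 1/5·h[2] + 1/5·h[4]
Solving the 4×4 linear system over states ≠ 3 gives exactly h = [144/31, 2122/465, 1942/465, 0, 714/155] (h[3] = 0 is the target).

h = [4.6452, 4.5634, 4.1763, 0.0000, 4.6065]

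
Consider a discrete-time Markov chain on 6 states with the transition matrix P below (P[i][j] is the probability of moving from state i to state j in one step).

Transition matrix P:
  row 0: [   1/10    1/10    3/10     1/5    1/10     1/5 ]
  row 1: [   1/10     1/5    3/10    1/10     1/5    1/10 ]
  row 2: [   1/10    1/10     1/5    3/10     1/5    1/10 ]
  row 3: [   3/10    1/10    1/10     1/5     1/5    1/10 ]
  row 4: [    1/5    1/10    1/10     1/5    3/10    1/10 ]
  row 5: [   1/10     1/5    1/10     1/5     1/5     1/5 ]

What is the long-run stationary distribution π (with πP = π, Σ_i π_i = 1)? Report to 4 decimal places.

Balance equations π_j = Σ_i π_i·P[i][j]:
  π_0 = 1/10·π_0 + 1/10·π_1 + 1/10·π_2 + 3/10·π_3 + 1/5·π_4 + 1/10·π_5
  π_1 = 1/10·π_0 + 1/5·π_1 + 1/10·π_2 + 1/10·π_3 + 1/10·π_4 + 1/5·π_5
  π_2 = 3/10·π_0 + 3/10·π_1 + 1/5·π_2 + 1/10·π_3 + 1/10·π_4 + 1/10·π_5
  π_3 = 1/5·π_0 + 1/10·π_1 + 3/10·π_2 + 1/5·π_3 + 1/5·π_4 + 1/5·π_5
  π_4 = 1/10·π_0 + 1/5·π_1 + 1/5·π_2 + 1/5·π_3 + 3/10·π_4 + 1/5·π_5
  normalize: π_0 + π_1 + π_2 + π_3 + π_4 + π_5 = 1
Solving the linear system gives exactly π = [1481/9175, 1151/9175, 4813/27525, 5641/27525, 5623/27525, 1184/9175].

π = [0.1614, 0.1254, 0.1749, 0.2049, 0.2043, 0.1290]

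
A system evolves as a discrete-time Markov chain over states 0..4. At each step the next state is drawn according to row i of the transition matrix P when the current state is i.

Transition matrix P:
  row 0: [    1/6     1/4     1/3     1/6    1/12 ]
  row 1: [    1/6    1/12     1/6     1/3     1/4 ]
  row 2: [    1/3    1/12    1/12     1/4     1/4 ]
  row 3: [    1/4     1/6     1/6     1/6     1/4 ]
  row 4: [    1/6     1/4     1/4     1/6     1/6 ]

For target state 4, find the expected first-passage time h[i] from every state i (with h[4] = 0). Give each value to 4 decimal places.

h = [5.4703, 4.6802, 4.7974, 4.7366, 0.0000]

First-step conditioning: h[4] = 0; for i ≠ 4, h[i] = 1 + Σ_k P[i][k]·h[k].
  h[0] = 1 + 1/6·h[0] + 1/4·h[1] + 1/3·h[2] + 1/6·h[3]
  h[1] = 1 + 1/6·h[0] + 1/12·h[1] + 1/6·h[2] + 1/3·h[3]
  h[2] = 1 + 1/3·h[0] + 1/12·h[1] + 1/12·h[2] + 1/4·h[3]
  h[3] = 1 + 1/4·h[0] + 1/6·h[1] + 1/6·h[2] + 1/6·h[3]
Solving the 4×4 linear system over states ≠ 4 gives exactly h = [3780/691, 3234/691, 3315/691, 3273/691, 0] (h[4] = 0 is the target).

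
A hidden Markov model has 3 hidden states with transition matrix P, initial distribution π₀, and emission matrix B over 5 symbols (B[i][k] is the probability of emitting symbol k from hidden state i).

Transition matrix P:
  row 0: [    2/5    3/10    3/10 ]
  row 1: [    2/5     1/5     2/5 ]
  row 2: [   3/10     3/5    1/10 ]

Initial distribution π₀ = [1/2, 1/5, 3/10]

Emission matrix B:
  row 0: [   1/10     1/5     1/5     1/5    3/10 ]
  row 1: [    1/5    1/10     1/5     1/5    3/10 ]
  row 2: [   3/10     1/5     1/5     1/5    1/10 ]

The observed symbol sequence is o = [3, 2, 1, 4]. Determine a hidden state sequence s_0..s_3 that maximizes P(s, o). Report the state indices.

path = [2, 1, 2, 1]

t=0: δ = [1.000e-01, 4.000e-02, 6.000e-02]  (obs o_0=3)
t=1: δ = [8.000e-03, 7.200e-03, 6.000e-03]  ψ = [0, 2, 0]  (obs o_1=2)
t=2: δ = [6.400e-04, 3.600e-04, 5.760e-04]  ψ = [0, 2, 1]  (obs o_2=1)
t=3: δ = [7.680e-05, 1.037e-04, 1.920e-05]  ψ = [0, 2, 0]  (obs o_3=4)
backtrack: best end state = 1; path = [2, 1, 2, 1]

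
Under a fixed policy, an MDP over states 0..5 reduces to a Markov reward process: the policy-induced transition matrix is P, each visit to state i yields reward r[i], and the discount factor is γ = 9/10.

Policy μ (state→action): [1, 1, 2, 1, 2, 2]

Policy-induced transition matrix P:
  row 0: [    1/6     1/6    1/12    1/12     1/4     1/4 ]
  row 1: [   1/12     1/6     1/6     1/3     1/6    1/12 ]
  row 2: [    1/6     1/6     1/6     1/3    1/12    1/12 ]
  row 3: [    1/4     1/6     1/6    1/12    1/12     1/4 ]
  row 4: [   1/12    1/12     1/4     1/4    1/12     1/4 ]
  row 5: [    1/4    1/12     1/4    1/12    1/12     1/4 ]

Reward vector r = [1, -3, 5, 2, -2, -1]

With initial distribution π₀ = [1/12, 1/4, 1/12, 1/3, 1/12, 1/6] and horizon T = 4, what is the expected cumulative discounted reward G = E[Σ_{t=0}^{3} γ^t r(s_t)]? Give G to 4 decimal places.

t=0: π = [0.0833, 0.2500, 0.0833, 0.3333, 0.0833, 0.1667], E[r] = 0.0833, γ^t·E[r] = 0.083333, running G = 0.083333
t=1: π = [0.1806, 0.1458, 0.1806, 0.1806, 0.1181, 0.1944], E[r] = 0.5764, γ^t·E[r] = 0.518750, running G = 0.602083
t=2: π = [0.1759, 0.1406, 0.1777, 0.1846, 0.1256, 0.1956], E[r] = 0.5648, γ^t·E[r] = 0.457500, running G = 1.059583
t=3: π = [0.1762, 0.1399, 0.1788, 0.1838, 0.1244, 0.1970], E[r] = 0.5723, γ^t·E[r] = 0.417199, running G = 1.476783

G = 1.4768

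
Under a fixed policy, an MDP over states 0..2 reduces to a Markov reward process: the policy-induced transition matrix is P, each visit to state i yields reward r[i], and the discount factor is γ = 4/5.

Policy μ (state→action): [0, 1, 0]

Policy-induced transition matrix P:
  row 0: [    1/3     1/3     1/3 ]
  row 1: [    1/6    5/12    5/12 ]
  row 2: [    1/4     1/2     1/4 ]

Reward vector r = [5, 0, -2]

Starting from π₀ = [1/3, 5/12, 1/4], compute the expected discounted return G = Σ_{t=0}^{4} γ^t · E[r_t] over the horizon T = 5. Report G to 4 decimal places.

G = 2.3570

t=0: π = [0.3333, 0.4167, 0.2500], E[r] = 1.1667, γ^t·E[r] = 1.166667, running G = 1.166667
t=1: π = [0.2431, 0.4097, 0.3472], E[r] = 0.5208, γ^t·E[r] = 0.416667, running G = 1.583333
t=2: π = [0.2361, 0.4253, 0.3385], E[r] = 0.5035, γ^t·E[r] = 0.322222, running G = 1.905556
t=3: π = [0.2342, 0.4252, 0.3406], E[r] = 0.4900, γ^t·E[r] = 0.250889, running G = 2.156444
t=4: π = [0.2341, 0.4255, 0.3404], E[r] = 0.4897, γ^t·E[r] = 0.200563, running G = 2.357007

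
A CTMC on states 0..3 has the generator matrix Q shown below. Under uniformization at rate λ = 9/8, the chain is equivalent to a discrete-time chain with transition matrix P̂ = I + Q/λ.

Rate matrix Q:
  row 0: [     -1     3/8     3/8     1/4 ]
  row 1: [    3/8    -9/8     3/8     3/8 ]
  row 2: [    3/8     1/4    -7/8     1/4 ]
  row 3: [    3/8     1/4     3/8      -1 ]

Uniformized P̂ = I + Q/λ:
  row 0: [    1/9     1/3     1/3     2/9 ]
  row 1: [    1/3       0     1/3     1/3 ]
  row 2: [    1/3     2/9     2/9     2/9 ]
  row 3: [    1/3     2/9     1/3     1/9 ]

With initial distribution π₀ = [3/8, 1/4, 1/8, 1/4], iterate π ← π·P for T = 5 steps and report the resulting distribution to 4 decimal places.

t=0: π = [0.3750, 0.2500, 0.1250, 0.2500]
t=1: π = [0.2500, 0.2083, 0.3194, 0.2222]
t=2: π = [0.2778, 0.2037, 0.2978, 0.2207]
t=3: π = [0.2716, 0.2078, 0.3002, 0.2203]
t=4: π = [0.2730, 0.2062, 0.3000, 0.2208]
t=5: π = [0.2727, 0.2067, 0.3000, 0.2206]

π = [0.2727, 0.2067, 0.3000, 0.2206]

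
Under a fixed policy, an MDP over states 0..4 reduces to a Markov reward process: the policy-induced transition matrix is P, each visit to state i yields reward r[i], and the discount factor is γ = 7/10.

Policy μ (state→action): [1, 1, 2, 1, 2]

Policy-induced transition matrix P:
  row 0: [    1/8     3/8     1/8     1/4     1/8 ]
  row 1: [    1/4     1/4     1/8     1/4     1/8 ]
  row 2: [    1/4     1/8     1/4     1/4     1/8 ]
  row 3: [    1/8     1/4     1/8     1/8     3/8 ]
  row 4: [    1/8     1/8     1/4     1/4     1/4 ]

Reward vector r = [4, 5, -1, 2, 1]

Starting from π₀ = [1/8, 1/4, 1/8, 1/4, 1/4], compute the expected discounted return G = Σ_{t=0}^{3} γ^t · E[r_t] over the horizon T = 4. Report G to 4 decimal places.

G = 5.8695

t=0: π = [0.1250, 0.2500, 0.1250, 0.2500, 0.2500], E[r] = 2.3750, γ^t·E[r] = 2.375000, running G = 2.375000
t=1: π = [0.1719, 0.2188, 0.1719, 0.2188, 0.2188], E[r] = 2.2656, γ^t·E[r] = 1.585938, running G = 3.960938
t=2: π = [0.1738, 0.2227, 0.1738, 0.2227, 0.2070], E[r] = 2.2871, γ^t·E[r] = 1.120684, running G = 5.081621
t=3: π = [0.1746, 0.2241, 0.1726, 0.2222, 0.2065], E[r] = 2.2971, γ^t·E[r] = 0.787912, running G = 5.869533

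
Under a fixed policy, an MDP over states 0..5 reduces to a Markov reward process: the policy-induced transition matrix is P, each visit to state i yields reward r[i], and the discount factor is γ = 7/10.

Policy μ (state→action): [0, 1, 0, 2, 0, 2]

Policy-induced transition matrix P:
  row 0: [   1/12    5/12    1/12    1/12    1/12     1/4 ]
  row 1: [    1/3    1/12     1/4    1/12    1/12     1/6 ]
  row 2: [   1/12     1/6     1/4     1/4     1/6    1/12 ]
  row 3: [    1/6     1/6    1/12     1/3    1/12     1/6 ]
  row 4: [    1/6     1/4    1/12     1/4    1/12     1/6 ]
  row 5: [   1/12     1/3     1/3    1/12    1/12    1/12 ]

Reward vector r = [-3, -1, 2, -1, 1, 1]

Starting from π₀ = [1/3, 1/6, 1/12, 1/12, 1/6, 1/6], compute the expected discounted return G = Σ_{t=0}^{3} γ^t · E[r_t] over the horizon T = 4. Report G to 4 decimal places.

t=0: π = [0.3333, 0.1667, 0.0833, 0.0833, 0.1667, 0.1667], E[r] = -0.7500, γ^t·E[r] = -0.750000, running G = -0.750000
t=1: π = [0.1458, 0.2778, 0.1667, 0.1458, 0.0903, 0.1736], E[r] = -0.2639, γ^t·E[r] = -0.184722, running G = -0.934722
t=2: π = [0.1725, 0.2164, 0.2008, 0.1626, 0.0972, 0.1505], E[r] = -0.2471, γ^t·E[r] = -0.121082, running G = -1.055804
t=3: π = [0.1591, 0.2249, 0.1905, 0.1737, 0.1001, 0.1518], E[r] = -0.2431, γ^t·E[r] = -0.083368, running G = -1.139172

G = -1.1392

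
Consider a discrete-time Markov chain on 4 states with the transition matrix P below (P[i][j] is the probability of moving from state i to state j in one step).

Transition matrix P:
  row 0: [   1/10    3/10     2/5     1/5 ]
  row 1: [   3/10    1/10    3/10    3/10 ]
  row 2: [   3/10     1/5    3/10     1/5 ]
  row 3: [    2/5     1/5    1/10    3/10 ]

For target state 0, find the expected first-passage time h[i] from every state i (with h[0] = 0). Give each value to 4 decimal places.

First-step conditioning: h[0] = 0; for i ≠ 0, h[i] = 1 + Σ_k P[i][k]·h[k].
  h[1] = 1 + 1/10·h[1] + 3/10·h[2] + 3/10·h[3]
  h[2] = 1 + 1/5·h[1] + 3/10·h[2] + 1/5·h[3]
  h[3] = 1 + 1/5·h[1] + 1/10·h[2] + 3/10·h[3]
Solving the 3×3 linear system over states ≠ 0 gives exactly h = [0, 980/321, 330/107, 880/321] (h[0] = 0 is the target).

h = [0.0000, 3.0530, 3.0841, 2.7414]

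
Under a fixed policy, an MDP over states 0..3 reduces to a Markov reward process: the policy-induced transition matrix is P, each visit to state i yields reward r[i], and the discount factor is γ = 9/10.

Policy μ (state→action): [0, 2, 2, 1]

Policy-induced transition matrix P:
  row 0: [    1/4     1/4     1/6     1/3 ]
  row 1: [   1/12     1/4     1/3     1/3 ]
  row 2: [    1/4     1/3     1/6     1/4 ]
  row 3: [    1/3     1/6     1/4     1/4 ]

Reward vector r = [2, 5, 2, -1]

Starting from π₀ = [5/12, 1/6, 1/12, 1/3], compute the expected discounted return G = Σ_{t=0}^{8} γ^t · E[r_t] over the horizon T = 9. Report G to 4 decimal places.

t=0: π = [0.4167, 0.1667, 0.0833, 0.3333], E[r] = 1.5000, γ^t·E[r] = 1.500000, running G = 1.500000
t=1: π = [0.2500, 0.2292, 0.2222, 0.2986], E[r] = 1.7917, γ^t·E[r] = 1.612500, running G = 3.112500
t=2: π = [0.2367, 0.2436, 0.2297, 0.2899], E[r] = 1.8611, γ^t·E[r] = 1.507500, running G = 4.620000
t=3: π = [0.2336, 0.2450, 0.2314, 0.2900], E[r] = 1.8649, γ^t·E[r] = 1.359492, running G = 5.979492
t=4: π = [0.2333, 0.2451, 0.2317, 0.2899], E[r] = 1.8657, γ^t·E[r] = 1.224097, running G = 7.203589
t=5: π = [0.2333, 0.2451, 0.2317, 0.2899], E[r] = 1.8658, γ^t·E[r] = 1.101756, running G = 8.305345
t=6: π = [0.2333, 0.2452, 0.2317, 0.2899], E[r] = 1.8658, γ^t·E[r] = 0.991583, running G = 9.296928
t=7: π = [0.2333, 0.2452, 0.2317, 0.2899], E[r] = 1.8658, γ^t·E[r] = 0.892426, running G = 10.189353
t=8: π = [0.2333, 0.2452, 0.2317, 0.2899], E[r] = 1.8658, γ^t·E[r] = 0.803183, running G = 10.992536

G = 10.9925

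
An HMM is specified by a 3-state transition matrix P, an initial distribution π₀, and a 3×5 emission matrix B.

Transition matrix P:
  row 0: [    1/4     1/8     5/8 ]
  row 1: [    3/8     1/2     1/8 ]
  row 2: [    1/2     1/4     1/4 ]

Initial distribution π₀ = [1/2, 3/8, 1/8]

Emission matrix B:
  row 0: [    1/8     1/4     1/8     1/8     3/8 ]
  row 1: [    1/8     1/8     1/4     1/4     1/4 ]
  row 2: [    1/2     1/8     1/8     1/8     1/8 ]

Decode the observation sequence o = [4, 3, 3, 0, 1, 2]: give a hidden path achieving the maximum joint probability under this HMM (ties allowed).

path = [0, 2, 0, 2, 0, 2]

t=0: δ = [1.875e-01, 9.375e-02, 1.562e-02]  (obs o_0=4)
t=1: δ = [5.859e-03, 1.172e-02, 1.465e-02]  ψ = [0, 1, 0]  (obs o_1=3)
t=2: δ = [9.155e-04, 1.465e-03, 4.578e-04]  ψ = [2, 1, 0]  (obs o_2=3)
t=3: δ = [6.866e-05, 9.155e-05, 2.861e-04]  ψ = [1, 1, 0]  (obs o_3=0)
t=4: δ = [3.576e-05, 8.941e-06, 8.941e-06]  ψ = [2, 2, 2]  (obs o_4=1)
t=5: δ = [1.118e-06, 1.118e-06, 2.794e-06]  ψ = [0, 0, 0]  (obs o_5=2)
backtrack: best end state = 2; path = [0, 2, 0, 2, 0, 2]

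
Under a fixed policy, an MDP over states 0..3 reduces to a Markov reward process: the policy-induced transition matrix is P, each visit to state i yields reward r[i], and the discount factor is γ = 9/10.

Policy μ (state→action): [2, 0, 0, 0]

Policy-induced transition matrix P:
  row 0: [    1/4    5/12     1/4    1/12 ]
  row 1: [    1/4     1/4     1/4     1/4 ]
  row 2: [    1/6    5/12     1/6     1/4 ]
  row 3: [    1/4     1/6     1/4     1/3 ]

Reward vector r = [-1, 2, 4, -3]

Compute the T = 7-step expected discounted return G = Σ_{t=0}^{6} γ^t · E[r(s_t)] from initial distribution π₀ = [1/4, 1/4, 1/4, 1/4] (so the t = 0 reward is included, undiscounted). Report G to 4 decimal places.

G = 3.1031

t=0: π = [0.2500, 0.2500, 0.2500, 0.2500], E[r] = 0.5000, γ^t·E[r] = 0.500000, running G = 0.500000
t=1: π = [0.2292, 0.3125, 0.2292, 0.2292], E[r] = 0.6250, γ^t·E[r] = 0.562500, running G = 1.062500
t=2: π = [0.2309, 0.3073, 0.2309, 0.2309], E[r] = 0.6146, γ^t·E[r] = 0.497813, running G = 1.560313
t=3: π = [0.2308, 0.3077, 0.2308, 0.2308], E[r] = 0.6155, γ^t·E[r] = 0.448664, running G = 2.008977
t=4: π = [0.2308, 0.3077, 0.2308, 0.2308], E[r] = 0.6154, γ^t·E[r] = 0.403750, running G = 2.412727
t=5: π = [0.2308, 0.3077, 0.2308, 0.2308], E[r] = 0.6154, γ^t·E[r] = 0.363379, running G = 2.776105
t=6: π = [0.2308, 0.3077, 0.2308, 0.2308], E[r] = 0.6154, γ^t·E[r] = 0.327041, running G = 3.103146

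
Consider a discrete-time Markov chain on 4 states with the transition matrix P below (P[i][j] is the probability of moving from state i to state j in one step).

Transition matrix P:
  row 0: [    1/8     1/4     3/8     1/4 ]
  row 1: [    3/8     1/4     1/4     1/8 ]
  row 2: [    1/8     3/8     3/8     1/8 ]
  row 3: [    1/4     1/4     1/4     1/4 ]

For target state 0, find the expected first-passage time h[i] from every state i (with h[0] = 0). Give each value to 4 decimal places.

h = [0.0000, 3.5000, 4.5000, 4.0000]

First-step conditioning: h[0] = 0; for i ≠ 0, h[i] = 1 + Σ_k P[i][k]·h[k].
  h[1] = 1 + 1/4·h[1] + 1/4·h[2] + 1/8·h[3]
  h[2] = 1 + 3/8·h[1] + 3/8·h[2] + 1/8·h[3]
  h[3] = 1 + 1/4·h[1] + 1/4·h[2] + 1/4·h[3]
Solving the 3×3 linear system over states ≠ 0 gives exactly h = [0, 7/2, 9/2, 4] (h[0] = 0 is the target).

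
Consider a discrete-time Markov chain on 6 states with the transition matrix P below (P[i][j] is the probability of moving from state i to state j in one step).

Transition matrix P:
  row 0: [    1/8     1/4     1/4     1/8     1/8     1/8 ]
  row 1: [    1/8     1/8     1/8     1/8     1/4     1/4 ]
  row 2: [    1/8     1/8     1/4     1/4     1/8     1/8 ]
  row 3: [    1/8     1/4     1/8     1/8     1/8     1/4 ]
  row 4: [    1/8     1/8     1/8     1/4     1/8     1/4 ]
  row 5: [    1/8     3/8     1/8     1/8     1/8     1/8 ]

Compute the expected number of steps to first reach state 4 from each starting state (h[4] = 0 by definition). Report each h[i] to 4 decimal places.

First-step conditioning: h[4] = 0; for i ≠ 4, h[i] = 1 + Σ_k P[i][k]·h[k].
  h[0] = 1 + 1/8·h[0] + 1/4·h[1] + 1/4·h[2] + 1/8·h[3] + 1/8·h[5]
  h[1] = 1 + 1/8·h[0] + 1/8·h[1] + 1/8·h[2] + 1/8·h[3] + 1/4·h[5]
  h[2] = 1 + 1/8·h[0] + 1/8·h[1] + 1/4·h[2] + 1/4·h[3] + 1/8·h[5]
  h[3] = 1 + 1/8·h[0] + 1/4·h[1] + 1/8·h[2] + 1/8·h[3] + 1/4·h[5]
  h[5] = 1 + 1/8·h[0] + 3/8·h[1] + 1/8·h[2] + 1/8·h[3] + 1/8·h[5]
Solving the 5×5 linear system over states ≠ 4 gives exactly h = [36424/5559, 10752/1853, 36928/5559, 12096/1853, 0, 35840/5559] (h[4] = 0 is the target).

h = [6.5523, 5.8025, 6.6429, 6.5278, 0.0000, 6.4472]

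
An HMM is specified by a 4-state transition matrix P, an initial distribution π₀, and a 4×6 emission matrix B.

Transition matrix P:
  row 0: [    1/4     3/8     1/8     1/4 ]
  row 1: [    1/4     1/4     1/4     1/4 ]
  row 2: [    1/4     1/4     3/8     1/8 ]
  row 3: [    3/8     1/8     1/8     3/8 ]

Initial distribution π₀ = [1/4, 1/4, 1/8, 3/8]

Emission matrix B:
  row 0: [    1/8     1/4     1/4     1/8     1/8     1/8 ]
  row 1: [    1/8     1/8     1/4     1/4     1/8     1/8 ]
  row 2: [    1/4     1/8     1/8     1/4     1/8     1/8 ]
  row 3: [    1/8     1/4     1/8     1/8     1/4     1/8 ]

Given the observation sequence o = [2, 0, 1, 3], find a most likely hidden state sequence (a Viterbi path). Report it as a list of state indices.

t=0: δ = [6.250e-02, 6.250e-02, 1.562e-02, 4.688e-02]  (obs o_0=2)
t=1: δ = [2.197e-03, 2.930e-03, 3.906e-03, 2.197e-03]  ψ = [3, 0, 1, 3]  (obs o_1=0)
t=2: δ = [2.441e-04, 1.221e-04, 1.831e-04, 2.060e-04]  ψ = [2, 2, 2, 3]  (obs o_2=1)
t=3: δ = [9.656e-06, 2.289e-05, 1.717e-05, 9.656e-06]  ψ = [3, 0, 2, 3]  (obs o_3=3)
backtrack: best end state = 1; path = [1, 2, 0, 1]

path = [1, 2, 0, 1]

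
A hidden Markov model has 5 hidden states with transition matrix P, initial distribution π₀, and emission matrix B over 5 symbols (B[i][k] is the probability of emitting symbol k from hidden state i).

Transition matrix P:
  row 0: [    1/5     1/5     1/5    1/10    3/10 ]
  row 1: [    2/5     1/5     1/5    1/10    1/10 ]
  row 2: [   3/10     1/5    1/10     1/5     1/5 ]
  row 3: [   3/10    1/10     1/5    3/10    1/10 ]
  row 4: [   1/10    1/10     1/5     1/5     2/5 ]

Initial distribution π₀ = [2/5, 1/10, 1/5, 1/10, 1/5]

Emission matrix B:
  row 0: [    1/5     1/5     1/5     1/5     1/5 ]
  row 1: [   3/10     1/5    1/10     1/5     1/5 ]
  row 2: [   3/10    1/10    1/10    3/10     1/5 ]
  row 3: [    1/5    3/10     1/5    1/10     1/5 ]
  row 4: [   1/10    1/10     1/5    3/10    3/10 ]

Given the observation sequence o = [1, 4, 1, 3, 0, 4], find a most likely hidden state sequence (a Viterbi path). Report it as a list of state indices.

t=0: δ = [8.000e-02, 2.000e-02, 2.000e-02, 3.000e-02, 2.000e-02]  (obs o_0=1)
t=1: δ = [3.200e-03, 3.200e-03, 3.200e-03, 1.800e-03, 7.200e-03]  ψ = [0, 0, 0, 3, 0]  (obs o_1=4)
t=2: δ = [2.560e-04, 1.440e-04, 1.440e-04, 4.320e-04, 2.880e-04]  ψ = [1, 4, 4, 4, 4]  (obs o_2=1)
t=3: δ = [2.592e-05, 1.024e-05, 2.592e-05, 1.296e-05, 3.456e-05]  ψ = [3, 0, 3, 3, 4]  (obs o_3=3)
t=4: δ = [1.555e-06, 1.555e-06, 2.074e-06, 1.382e-06, 1.382e-06]  ψ = [2, 0, 4, 4, 4]  (obs o_4=0)
t=5: δ = [1.244e-07, 8.294e-08, 6.221e-08, 8.294e-08, 1.659e-07]  ψ = [1, 2, 0, 2, 4]  (obs o_5=4)
backtrack: best end state = 4; path = [0, 4, 4, 4, 4, 4]

path = [0, 4, 4, 4, 4, 4]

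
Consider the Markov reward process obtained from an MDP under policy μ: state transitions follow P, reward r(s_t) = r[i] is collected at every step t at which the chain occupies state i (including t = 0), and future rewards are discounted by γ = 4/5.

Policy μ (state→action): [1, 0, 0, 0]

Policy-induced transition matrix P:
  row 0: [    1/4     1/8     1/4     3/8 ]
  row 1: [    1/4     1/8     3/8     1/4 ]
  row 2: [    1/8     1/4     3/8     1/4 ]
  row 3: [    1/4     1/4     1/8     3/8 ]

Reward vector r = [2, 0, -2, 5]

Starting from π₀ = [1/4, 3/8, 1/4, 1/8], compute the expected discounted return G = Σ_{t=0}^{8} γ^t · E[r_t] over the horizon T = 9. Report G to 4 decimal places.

t=0: π = [0.2500, 0.3750, 0.2500, 0.1250], E[r] = 0.6250, γ^t·E[r] = 0.625000, running G = 0.625000
t=1: π = [0.2188, 0.1719, 0.3125, 0.2969], E[r] = 1.2969, γ^t·E[r] = 1.037500, running G = 1.662500
t=2: π = [0.2109, 0.2012, 0.2734, 0.3145], E[r] = 1.4473, γ^t·E[r] = 0.926250, running G = 2.588750
t=3: π = [0.2158, 0.1985, 0.2700, 0.3157], E[r] = 1.4700, γ^t·E[r] = 0.752625, running G = 3.341375
t=4: π = [0.2162, 0.1982, 0.2691, 0.3164], E[r] = 1.4765, γ^t·E[r] = 0.604763, running G = 3.946138
t=5: π = [0.2164, 0.1982, 0.2689, 0.3166], E[r] = 1.4779, γ^t·E[r] = 0.484289, running G = 4.430426
t=6: π = [0.2164, 0.1982, 0.2688, 0.3166], E[r] = 1.4783, γ^t·E[r] = 0.387517, running G = 4.817943
t=7: π = [0.2164, 0.1982, 0.2688, 0.3166], E[r] = 1.4783, γ^t·E[r] = 0.310030, running G = 5.127973
t=8: π = [0.2164, 0.1982, 0.2688, 0.3166], E[r] = 1.4784, γ^t·E[r] = 0.248027, running G = 5.376000

G = 5.3760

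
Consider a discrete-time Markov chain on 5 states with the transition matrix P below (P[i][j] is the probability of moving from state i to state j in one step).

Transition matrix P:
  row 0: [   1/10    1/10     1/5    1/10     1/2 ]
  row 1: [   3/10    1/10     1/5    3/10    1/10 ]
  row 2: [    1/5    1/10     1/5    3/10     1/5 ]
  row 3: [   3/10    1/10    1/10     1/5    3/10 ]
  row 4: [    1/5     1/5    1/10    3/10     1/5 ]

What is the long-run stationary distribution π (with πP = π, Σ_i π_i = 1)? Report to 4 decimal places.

π = [0.2147, 0.1275, 0.1491, 0.2337, 0.2750]

Balance equations π_j = Σ_i π_i·P[i][j]:
  π_0 = 1/10·π_0 + 3/10·π_1 + 1/5·π_2 + 3/10·π_3 + 1/5·π_4
  π_1 = 1/10·π_0 + 1/10·π_1 + 1/10·π_2 + 1/10·π_3 + 1/5·π_4
  π_2 = 1/5·π_0 + 1/5·π_1 + 1/5·π_2 + 1/10·π_3 + 1/10·π_4
  π_3 = 1/10·π_0 + 3/10·π_1 + 3/10·π_2 + 1/5·π_3 + 3/10·π_4
  normalize: π_0 + π_1 + π_2 + π_3 + π_4 = 1
Solving the linear system gives exactly π = [665/3098, 395/3098, 231/1549, 362/1549, 426/1549].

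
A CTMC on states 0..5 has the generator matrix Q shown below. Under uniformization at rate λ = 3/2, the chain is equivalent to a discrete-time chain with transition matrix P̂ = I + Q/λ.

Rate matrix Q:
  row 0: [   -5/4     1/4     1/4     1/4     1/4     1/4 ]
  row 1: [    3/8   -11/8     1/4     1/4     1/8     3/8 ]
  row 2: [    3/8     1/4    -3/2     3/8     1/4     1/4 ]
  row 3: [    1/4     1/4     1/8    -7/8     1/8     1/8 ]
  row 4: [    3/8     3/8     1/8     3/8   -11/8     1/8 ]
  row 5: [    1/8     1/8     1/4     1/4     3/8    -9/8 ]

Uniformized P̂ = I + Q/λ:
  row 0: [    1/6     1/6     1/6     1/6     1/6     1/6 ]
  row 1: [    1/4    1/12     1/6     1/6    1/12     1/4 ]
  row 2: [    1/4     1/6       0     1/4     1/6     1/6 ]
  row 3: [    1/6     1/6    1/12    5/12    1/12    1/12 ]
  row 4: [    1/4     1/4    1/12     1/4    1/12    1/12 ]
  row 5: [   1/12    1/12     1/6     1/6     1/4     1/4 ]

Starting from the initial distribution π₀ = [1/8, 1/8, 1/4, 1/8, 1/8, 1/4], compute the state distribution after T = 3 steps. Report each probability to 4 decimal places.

t=0: π = [0.1250, 0.1250, 0.2500, 0.1250, 0.1250, 0.2500]
t=1: π = [0.1875, 0.1458, 0.1042, 0.2292, 0.1563, 0.1771]
t=2: π = [0.1858, 0.1528, 0.1172, 0.2457, 0.1372, 0.1615]
t=3: π = [0.1871, 0.1519, 0.1152, 0.2493, 0.1355, 0.1610]

π = [0.1871, 0.1519, 0.1152, 0.2493, 0.1355, 0.1610]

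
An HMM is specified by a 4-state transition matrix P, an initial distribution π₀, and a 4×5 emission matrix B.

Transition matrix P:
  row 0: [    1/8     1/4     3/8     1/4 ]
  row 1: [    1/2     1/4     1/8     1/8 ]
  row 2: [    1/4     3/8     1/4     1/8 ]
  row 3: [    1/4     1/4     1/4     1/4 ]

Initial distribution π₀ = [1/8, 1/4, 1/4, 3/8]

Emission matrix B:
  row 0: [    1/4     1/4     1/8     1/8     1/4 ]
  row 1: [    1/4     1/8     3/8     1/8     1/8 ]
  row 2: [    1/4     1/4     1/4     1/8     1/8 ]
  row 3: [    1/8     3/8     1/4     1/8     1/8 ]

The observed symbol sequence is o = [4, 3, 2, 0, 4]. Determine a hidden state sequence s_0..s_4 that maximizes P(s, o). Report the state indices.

path = [1, 0, 2, 1, 0]

t=0: δ = [3.125e-02, 3.125e-02, 3.125e-02, 4.688e-02]  (obs o_0=4)
t=1: δ = [1.953e-03, 1.465e-03, 1.465e-03, 1.465e-03]  ψ = [1, 2, 0, 3]  (obs o_1=3)
t=2: δ = [9.155e-05, 2.060e-04, 1.831e-04, 1.221e-04]  ψ = [1, 2, 0, 0]  (obs o_2=2)
t=3: δ = [2.575e-05, 1.717e-05, 1.144e-05, 3.815e-06]  ψ = [1, 2, 2, 3]  (obs o_3=0)
t=4: δ = [2.146e-06, 8.047e-07, 1.207e-06, 8.047e-07]  ψ = [1, 0, 0, 0]  (obs o_4=4)
backtrack: best end state = 0; path = [1, 0, 2, 1, 0]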